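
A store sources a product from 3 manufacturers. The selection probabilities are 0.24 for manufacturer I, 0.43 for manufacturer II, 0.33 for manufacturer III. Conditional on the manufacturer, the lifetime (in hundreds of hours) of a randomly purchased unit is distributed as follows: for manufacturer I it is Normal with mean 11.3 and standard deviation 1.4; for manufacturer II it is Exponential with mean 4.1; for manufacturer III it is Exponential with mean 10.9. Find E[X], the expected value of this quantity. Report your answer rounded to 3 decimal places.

Component means — I: 11.3; II: 4.1; III: 10.9.
E[X] = 0.24·11.3 + 0.43·4.1 + 0.33·10.9 = 8.072.

8.072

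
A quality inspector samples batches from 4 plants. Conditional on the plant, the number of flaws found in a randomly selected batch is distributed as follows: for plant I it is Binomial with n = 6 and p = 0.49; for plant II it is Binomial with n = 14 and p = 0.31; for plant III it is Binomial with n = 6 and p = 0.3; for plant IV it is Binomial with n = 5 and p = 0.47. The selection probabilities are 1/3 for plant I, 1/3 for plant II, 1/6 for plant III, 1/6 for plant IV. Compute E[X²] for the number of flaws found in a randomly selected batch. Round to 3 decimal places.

For each component E[X²] = Var + (mean)², giving I: 10.143; II: 21.8302; III: 4.5; IV: 6.768.
Overall E[X²] = 0.333333·10.143 + 0.333333·21.8302 + 0.166667·4.5 + 0.166667·6.768 = 12.5357.

12.536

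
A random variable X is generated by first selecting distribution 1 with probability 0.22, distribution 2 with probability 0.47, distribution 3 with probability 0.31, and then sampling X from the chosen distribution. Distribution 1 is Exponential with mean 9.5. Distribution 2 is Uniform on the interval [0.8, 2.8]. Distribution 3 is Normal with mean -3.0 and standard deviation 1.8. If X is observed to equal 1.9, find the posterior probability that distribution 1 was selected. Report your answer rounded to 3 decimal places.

Likelihoods f(1.9 | ·): 1: 0.0861822; 2: 0.5; 3: 0.00545091.
Posterior ∝ prior × likelihood. Numerator for 1: 0.22·0.0861822 = 0.0189601.
Normalizing constant: 0.22·0.0861822 + 0.47·0.5 + 0.31·0.00545091 = 0.25565.
P(1 | observation) = 0.0189601 / 0.25565 = 0.0741643.

0.074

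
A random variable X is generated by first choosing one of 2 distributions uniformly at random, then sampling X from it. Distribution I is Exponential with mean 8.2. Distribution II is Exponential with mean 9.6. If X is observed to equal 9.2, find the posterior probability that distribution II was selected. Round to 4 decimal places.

0.5015

Likelihoods f(9.2 | ·): I: 0.0397127; II: 0.0399512.
Posterior ∝ prior × likelihood. Numerator for II: 0.5·0.0399512 = 0.0199756.
Normalizing constant: 0.5·0.0397127 + 0.5·0.0399512 = 0.0398319.
P(II | observation) = 0.0199756 / 0.0398319 = 0.501497.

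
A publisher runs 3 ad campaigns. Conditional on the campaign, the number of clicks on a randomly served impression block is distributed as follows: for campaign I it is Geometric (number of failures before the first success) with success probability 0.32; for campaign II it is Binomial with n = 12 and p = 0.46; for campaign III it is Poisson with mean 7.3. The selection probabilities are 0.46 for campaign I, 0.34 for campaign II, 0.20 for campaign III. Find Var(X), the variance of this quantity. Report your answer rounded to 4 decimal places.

10.0101

Per component, I: μ=2.125, E[X²]=11.1562; II: μ=5.52, E[X²]=33.4512; III: μ=7.3, E[X²]=60.59.
E[X] = 0.46·2.125 + 0.34·5.52 + 0.2·7.3 = 4.3143.
E[X²] = 0.46·11.1562 + 0.34·33.4512 + 0.2·60.59 = 28.6233.
Var(X) = E[X²] − (E[X])² = 28.6233 − 18.6132 = 10.0101.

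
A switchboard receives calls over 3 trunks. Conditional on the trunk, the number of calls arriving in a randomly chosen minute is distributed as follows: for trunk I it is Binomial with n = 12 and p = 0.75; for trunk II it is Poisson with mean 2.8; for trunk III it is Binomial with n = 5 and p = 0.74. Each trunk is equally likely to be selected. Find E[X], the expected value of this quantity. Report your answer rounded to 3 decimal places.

5.167

Component means — I: 9; II: 2.8; III: 3.7.
E[X] = 0.333333·9 + 0.333333·2.8 + 0.333333·3.7 = 5.16667.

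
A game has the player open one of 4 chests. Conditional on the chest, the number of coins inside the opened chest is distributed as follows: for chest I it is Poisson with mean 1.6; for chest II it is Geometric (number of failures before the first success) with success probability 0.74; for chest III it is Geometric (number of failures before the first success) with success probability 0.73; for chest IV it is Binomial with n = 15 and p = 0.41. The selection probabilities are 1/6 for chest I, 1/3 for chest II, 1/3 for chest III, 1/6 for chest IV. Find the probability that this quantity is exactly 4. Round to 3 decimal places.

Conditional on each chest, P(X = 4): I: 0.0551312; II: 0.00338162; III: 0.00387952; IV: 0.116316.
By total probability, P(X = 4) = 0.166667·0.0551312 + 0.333333·0.00338162 + 0.333333·0.00387952 + 0.166667·0.116316 = 0.0309949.

0.031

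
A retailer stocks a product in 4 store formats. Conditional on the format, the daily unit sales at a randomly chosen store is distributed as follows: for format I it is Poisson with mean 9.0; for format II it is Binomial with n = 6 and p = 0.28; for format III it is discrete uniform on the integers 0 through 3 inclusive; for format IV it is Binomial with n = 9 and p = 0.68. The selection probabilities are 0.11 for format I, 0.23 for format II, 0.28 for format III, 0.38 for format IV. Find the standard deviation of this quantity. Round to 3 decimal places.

3.129

Per component, I: μ=9, E[X²]=90; II: μ=1.68, E[X²]=4.032; III: μ=1.5, E[X²]=3.5; IV: μ=6.12, E[X²]=39.4128.
E[X] = 0.11·9 + 0.23·1.68 + 0.28·1.5 + 0.38·6.12 = 4.122.
E[X²] = 0.11·90 + 0.23·4.032 + 0.28·3.5 + 0.38·39.4128 = 26.7842.
Var(X) = E[X²] − (E[X])² = 26.7842 − 16.9909 = 9.79334.
SD(X) = √9.79334 = 3.12943.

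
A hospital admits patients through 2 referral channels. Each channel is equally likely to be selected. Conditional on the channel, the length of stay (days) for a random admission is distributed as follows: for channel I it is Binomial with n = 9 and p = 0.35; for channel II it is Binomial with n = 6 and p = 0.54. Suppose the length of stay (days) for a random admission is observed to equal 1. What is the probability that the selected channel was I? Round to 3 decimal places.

0.601

Likelihoods P(X=1 | ·): I: 0.100373; II: 0.066732.
Posterior ∝ prior × likelihood. Numerator for I: 0.5·0.100373 = 0.0501866.
Normalizing constant: 0.5·0.100373 + 0.5·0.066732 = 0.0835526.
P(I | observation) = 0.0501866 / 0.0835526 = 0.600659.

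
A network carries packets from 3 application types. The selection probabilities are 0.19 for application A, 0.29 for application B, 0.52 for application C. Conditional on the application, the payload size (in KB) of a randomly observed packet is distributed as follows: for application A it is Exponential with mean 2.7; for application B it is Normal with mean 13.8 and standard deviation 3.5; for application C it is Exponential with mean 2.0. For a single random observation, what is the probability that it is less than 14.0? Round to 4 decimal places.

Conditional on each application, P(X < 14.0): A: 0.994401; B: 0.522784; C: 0.999088.
By total probability, P(X < 14.0) = 0.19·0.994401 + 0.29·0.522784 + 0.52·0.999088 = 0.860069.

0.8601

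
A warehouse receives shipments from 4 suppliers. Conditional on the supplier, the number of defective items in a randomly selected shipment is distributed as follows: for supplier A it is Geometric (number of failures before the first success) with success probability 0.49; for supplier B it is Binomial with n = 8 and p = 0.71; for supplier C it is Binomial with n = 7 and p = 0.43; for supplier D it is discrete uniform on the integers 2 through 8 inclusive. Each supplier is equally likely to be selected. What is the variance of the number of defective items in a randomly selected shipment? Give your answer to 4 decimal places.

5.6609

Per component, A: μ=1.04082, E[X²]=3.20741; B: μ=5.68, E[X²]=33.9096; C: μ=3.01, E[X²]=10.7758; D: μ=5, E[X²]=29.
E[X] = 0.25·1.04082 + 0.25·5.68 + 0.25·3.01 + 0.25·5 = 3.6827.
E[X²] = 0.25·3.20741 + 0.25·33.9096 + 0.25·10.7758 + 0.25·29 = 19.2232.
Var(X) = E[X²] − (E[X])² = 19.2232 − 13.5623 = 5.66089.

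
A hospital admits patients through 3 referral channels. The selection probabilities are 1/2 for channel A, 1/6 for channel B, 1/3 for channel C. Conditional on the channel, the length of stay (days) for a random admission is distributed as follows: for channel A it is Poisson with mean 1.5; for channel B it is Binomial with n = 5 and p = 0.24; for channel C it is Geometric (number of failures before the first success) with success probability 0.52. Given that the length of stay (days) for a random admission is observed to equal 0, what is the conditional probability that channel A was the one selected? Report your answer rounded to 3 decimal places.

0.341

Likelihoods P(X=0 | ·): A: 0.22313; B: 0.253553; C: 0.52.
Posterior ∝ prior × likelihood. Numerator for A: 0.5·0.22313 = 0.111565.
Normalizing constant: 0.5·0.22313 + 0.166667·0.253553 + 0.333333·0.52 = 0.327157.
P(A | observation) = 0.111565 / 0.327157 = 0.341014.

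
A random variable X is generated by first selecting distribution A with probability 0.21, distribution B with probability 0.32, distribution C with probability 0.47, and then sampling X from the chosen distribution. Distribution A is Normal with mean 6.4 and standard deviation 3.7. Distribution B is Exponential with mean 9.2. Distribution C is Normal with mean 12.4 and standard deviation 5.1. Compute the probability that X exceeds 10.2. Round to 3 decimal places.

Conditional on each component, P(X > 10.2): A: 0.152204; B: 0.329989; C: 0.666901.
By total probability, P(X > 10.2) = 0.21·0.152204 + 0.32·0.329989 + 0.47·0.666901 = 0.451003.

0.451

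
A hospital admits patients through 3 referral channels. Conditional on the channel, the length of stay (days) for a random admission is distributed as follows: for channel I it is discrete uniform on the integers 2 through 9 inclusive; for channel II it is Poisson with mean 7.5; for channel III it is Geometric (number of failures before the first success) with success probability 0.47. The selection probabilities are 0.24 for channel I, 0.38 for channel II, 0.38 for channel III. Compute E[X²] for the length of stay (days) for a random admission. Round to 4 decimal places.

34.1399

For each component E[X²] = Var + (mean)², giving I: 35.5; II: 63.75; III: 3.67089.
Overall E[X²] = 0.24·35.5 + 0.38·63.75 + 0.38·3.67089 = 34.1399.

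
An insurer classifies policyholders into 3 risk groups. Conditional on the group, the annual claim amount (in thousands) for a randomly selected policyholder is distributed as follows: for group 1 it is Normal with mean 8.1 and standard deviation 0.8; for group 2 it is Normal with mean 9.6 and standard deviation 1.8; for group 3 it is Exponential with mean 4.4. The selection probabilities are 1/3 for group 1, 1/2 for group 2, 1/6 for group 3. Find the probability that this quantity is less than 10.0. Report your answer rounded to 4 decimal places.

Conditional on each group, P(X < 10.0): 1: 0.991226; 2: 0.58793; 3: 0.896969.
By total probability, P(X < 10.0) = 0.333333·0.991226 + 0.5·0.58793 + 0.166667·0.896969 = 0.773868.

0.7739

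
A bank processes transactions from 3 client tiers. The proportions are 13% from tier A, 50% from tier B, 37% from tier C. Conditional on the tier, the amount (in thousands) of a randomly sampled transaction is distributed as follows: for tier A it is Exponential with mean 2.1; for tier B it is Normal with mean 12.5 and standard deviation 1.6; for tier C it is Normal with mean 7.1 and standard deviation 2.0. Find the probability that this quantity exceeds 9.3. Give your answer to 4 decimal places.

0.5404

Conditional on each tier, P(X > 9.3): A: 0.0119315; B: 0.97725; C: 0.135666.
By total probability, P(X > 9.3) = 0.13·0.0119315 + 0.5·0.97725 + 0.37·0.135666 = 0.540372.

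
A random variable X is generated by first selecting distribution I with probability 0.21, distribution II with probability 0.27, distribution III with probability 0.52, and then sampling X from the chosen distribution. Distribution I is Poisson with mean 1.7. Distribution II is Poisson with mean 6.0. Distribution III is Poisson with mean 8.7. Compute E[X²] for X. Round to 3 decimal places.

For each component E[X²] = Var + (mean)², giving I: 4.59; II: 42; III: 84.39.
Overall E[X²] = 0.21·4.59 + 0.27·42 + 0.52·84.39 = 56.1867.

56.187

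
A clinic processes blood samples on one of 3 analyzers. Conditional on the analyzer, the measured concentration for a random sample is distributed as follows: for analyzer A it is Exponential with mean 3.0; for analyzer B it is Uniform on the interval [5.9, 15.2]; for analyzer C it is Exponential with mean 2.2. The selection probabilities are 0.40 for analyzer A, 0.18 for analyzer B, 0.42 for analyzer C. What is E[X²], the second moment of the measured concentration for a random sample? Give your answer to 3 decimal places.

32.597

For each component E[X²] = Var + (mean)², giving A: 18; B: 118.51; C: 9.68.
Overall E[X²] = 0.4·18 + 0.18·118.51 + 0.42·9.68 = 32.5974.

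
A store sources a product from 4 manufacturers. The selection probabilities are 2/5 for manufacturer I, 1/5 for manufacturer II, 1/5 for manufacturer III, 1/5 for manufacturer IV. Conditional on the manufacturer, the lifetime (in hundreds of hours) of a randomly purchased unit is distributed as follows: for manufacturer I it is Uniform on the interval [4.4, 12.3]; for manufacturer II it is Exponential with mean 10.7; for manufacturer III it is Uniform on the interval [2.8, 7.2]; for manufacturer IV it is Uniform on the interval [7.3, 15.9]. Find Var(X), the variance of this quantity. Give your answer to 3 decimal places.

31.793

Per component, I: μ=8.35, E[X²]=74.9233; II: μ=10.7, E[X²]=228.98; III: μ=5, E[X²]=26.6133; IV: μ=11.6, E[X²]=140.723.
E[X] = 0.4·8.35 + 0.2·10.7 + 0.2·5 + 0.2·11.6 = 8.8.
E[X²] = 0.4·74.9233 + 0.2·228.98 + 0.2·26.6133 + 0.2·140.723 = 109.233.
Var(X) = E[X²] − (E[X])² = 109.233 − 77.44 = 31.7927.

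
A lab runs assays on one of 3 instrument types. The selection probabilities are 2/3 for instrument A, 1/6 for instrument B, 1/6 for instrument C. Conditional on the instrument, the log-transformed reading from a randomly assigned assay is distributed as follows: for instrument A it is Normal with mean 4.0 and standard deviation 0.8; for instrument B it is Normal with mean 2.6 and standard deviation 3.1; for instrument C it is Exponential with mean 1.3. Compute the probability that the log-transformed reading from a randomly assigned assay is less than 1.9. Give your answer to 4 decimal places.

Conditional on each instrument, P(X < 1.9): A: 0.00433245; B: 0.410676; C: 0.768121.
By total probability, P(X < 1.9) = 0.666667·0.00433245 + 0.166667·0.410676 + 0.166667·0.768121 = 0.199354.

0.1994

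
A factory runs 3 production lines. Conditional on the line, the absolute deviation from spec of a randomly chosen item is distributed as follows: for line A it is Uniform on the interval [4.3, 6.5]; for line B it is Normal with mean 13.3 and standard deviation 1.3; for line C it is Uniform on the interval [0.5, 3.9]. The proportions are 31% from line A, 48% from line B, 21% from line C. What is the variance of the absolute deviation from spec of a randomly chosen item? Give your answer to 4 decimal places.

Per component, A: μ=5.4, E[X²]=29.5633; B: μ=13.3, E[X²]=178.58; C: μ=2.2, E[X²]=5.80333.
E[X] = 0.31·5.4 + 0.48·13.3 + 0.21·2.2 = 8.52.
E[X²] = 0.31·29.5633 + 0.48·178.58 + 0.21·5.80333 = 96.1017.
Var(X) = E[X²] − (E[X])² = 96.1017 − 72.5904 = 23.5113.

23.5113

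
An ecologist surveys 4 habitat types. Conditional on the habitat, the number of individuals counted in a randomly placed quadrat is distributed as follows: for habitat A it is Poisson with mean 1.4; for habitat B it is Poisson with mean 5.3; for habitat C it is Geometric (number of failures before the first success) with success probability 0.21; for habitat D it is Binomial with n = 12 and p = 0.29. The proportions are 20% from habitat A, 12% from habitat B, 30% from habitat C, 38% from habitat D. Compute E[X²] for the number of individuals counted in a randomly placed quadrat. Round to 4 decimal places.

19.8394

For each component E[X²] = Var + (mean)², giving A: 3.36; B: 33.39; C: 32.0658; D: 14.5812.
Overall E[X²] = 0.2·3.36 + 0.12·33.39 + 0.3·32.0658 + 0.38·14.5812 = 19.8394.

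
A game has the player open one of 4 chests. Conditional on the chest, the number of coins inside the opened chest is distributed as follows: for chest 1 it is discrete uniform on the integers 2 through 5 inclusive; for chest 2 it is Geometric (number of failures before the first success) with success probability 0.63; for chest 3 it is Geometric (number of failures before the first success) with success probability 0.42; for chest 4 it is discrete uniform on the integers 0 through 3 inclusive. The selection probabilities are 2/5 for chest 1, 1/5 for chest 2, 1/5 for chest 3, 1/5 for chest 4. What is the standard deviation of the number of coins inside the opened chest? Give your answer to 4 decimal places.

1.7352

Per component, 1: μ=3.5, E[X²]=13.5; 2: μ=0.587302, E[X²]=1.27715; 3: μ=1.38095, E[X²]=5.19501; 4: μ=1.5, E[X²]=3.5.
E[X] = 0.4·3.5 + 0.2·0.587302 + 0.2·1.38095 + 0.2·1.5 = 2.09365.
E[X²] = 0.4·13.5 + 0.2·1.27715 + 0.2·5.19501 + 0.2·3.5 = 7.39443.
Var(X) = E[X²] − (E[X])² = 7.39443 − 4.38337 = 3.01106.
SD(X) = √3.01106 = 1.73524.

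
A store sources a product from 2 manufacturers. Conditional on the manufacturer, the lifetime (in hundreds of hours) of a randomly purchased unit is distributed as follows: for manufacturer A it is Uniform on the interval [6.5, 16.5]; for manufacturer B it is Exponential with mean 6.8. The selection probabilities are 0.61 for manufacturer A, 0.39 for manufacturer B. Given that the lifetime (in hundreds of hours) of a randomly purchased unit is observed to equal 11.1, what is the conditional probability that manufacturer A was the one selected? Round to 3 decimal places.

0.845

Likelihoods f(11.1 | ·): A: 0.1; B: 0.0287455.
Posterior ∝ prior × likelihood. Numerator for A: 0.61·0.1 = 0.061.
Normalizing constant: 0.61·0.1 + 0.39·0.0287455 = 0.0722107.
P(A | observation) = 0.061 / 0.0722107 = 0.84475.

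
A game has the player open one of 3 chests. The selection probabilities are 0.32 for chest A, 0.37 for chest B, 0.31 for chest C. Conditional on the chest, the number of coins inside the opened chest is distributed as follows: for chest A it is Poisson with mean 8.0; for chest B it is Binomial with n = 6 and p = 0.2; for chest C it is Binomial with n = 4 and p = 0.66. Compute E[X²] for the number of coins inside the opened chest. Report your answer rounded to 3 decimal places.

26.367

For each component E[X²] = Var + (mean)², giving A: 72; B: 2.4; C: 7.8672.
Overall E[X²] = 0.32·72 + 0.37·2.4 + 0.31·7.8672 = 26.3668.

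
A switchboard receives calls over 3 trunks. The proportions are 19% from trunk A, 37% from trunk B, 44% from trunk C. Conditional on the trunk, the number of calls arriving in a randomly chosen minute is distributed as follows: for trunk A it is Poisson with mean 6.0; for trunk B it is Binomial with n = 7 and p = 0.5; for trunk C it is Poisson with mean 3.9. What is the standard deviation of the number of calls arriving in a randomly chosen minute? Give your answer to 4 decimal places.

Per component, A: μ=6, E[X²]=42; B: μ=3.5, E[X²]=14; C: μ=3.9, E[X²]=19.11.
E[X] = 0.19·6 + 0.37·3.5 + 0.44·3.9 = 4.151.
E[X²] = 0.19·42 + 0.37·14 + 0.44·19.11 = 21.5684.
Var(X) = E[X²] − (E[X])² = 21.5684 − 17.2308 = 4.3376.
SD(X) = √4.3376 = 2.08269.

2.0827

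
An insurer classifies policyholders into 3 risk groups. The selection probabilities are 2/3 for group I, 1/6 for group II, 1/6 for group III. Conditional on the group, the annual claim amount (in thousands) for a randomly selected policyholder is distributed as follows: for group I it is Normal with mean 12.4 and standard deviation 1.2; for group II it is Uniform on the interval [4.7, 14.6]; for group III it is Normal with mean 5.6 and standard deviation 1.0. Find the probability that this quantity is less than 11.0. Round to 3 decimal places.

0.354

Conditional on each group, P(X < 11.0): I: 0.121673; II: 0.636364; III: 1.
By total probability, P(X < 11.0) = 0.666667·0.121673 + 0.166667·0.636364 + 0.166667·1 = 0.353842.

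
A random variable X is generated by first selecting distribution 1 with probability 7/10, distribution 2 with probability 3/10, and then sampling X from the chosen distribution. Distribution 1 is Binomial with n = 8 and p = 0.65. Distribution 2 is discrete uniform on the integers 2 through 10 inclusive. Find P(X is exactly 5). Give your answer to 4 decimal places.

Conditional on each component, P(X = 5): 1: 0.278586; 2: 0.111111.
By total probability, P(X = 5) = 0.7·0.278586 + 0.3·0.111111 = 0.228343.

0.2283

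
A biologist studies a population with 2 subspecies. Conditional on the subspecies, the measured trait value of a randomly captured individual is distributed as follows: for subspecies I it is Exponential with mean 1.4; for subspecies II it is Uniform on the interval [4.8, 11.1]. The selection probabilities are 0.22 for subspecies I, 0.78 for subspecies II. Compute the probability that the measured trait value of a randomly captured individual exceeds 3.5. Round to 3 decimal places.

0.798

Conditional on each subspecies, P(X > 3.5): I: 0.082085; II: 1.
By total probability, P(X > 3.5) = 0.22·0.082085 + 0.78·1 = 0.798059.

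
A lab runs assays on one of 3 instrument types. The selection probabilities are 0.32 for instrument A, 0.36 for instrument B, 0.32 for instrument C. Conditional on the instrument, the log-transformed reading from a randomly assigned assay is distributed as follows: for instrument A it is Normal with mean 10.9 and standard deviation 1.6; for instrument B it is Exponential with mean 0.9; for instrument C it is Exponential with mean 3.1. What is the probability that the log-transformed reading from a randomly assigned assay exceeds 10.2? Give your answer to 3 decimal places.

0.226

Conditional on each instrument, P(X > 10.2): A: 0.669126; B: 1.19673e-05; C: 0.0372418.
By total probability, P(X > 10.2) = 0.32·0.669126 + 0.36·1.19673e-05 + 0.32·0.0372418 = 0.226042.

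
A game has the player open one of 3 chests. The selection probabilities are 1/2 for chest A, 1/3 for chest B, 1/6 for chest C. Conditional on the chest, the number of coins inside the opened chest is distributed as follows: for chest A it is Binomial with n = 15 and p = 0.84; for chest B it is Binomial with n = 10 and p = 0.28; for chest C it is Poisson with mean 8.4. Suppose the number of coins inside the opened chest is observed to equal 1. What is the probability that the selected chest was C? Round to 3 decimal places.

0.006

Likelihoods P(X=1 | ·): A: 9.07926e-11; B: 0.145596; C: 0.00188889.
Posterior ∝ prior × likelihood. Numerator for C: 0.166667·0.00188889 = 0.000314814.
Normalizing constant: 0.5·9.07926e-11 + 0.333333·0.145596 + 0.166667·0.00188889 = 0.0488469.
P(C | observation) = 0.000314814 / 0.0488469 = 0.00644491.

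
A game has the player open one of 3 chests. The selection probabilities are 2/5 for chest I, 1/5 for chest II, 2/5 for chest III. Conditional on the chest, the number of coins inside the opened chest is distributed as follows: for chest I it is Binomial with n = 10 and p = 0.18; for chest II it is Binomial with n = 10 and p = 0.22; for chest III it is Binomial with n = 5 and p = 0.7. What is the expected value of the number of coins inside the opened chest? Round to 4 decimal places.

Component means — I: 1.8; II: 2.2; III: 3.5.
E[X] = 0.4·1.8 + 0.2·2.2 + 0.4·3.5 = 2.56.

2.5600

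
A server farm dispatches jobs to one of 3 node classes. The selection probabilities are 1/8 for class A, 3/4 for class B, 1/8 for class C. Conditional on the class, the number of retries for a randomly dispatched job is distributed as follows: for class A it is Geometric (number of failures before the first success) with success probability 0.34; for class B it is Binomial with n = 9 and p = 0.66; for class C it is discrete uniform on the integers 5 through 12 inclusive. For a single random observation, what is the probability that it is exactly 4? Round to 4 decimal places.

0.0895

Conditional on each class, P(X = 4): A: 0.0645141; B: 0.108628; C: 0.
By total probability, P(X = 4) = 0.125·0.0645141 + 0.75·0.108628 + 0.125·0 = 0.0895351.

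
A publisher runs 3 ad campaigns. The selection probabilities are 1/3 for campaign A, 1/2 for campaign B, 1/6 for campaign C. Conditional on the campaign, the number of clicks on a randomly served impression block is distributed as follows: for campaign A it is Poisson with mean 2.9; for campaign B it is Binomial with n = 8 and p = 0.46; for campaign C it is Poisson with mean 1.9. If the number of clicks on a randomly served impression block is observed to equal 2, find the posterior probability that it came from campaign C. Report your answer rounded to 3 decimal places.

0.230

Likelihoods P(X=2 | ·): A: 0.231373; B: 0.146905; C: 0.269971.
Posterior ∝ prior × likelihood. Numerator for C: 0.166667·0.269971 = 0.0449952.
Normalizing constant: 0.333333·0.231373 + 0.5·0.146905 + 0.166667·0.269971 = 0.195572.
P(C | observation) = 0.0449952 / 0.195572 = 0.23007.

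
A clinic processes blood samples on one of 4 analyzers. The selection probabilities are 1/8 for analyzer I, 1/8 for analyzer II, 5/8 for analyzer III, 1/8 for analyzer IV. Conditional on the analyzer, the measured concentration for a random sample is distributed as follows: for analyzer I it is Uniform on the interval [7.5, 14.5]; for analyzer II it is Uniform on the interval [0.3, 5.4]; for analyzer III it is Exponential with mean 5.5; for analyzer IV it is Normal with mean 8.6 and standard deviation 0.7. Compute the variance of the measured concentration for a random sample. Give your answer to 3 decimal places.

Per component, I: μ=11, E[X²]=125.083; II: μ=2.85, E[X²]=10.29; III: μ=5.5, E[X²]=60.5; IV: μ=8.6, E[X²]=74.45.
E[X] = 0.125·11 + 0.125·2.85 + 0.625·5.5 + 0.125·8.6 = 6.24375.
E[X²] = 0.125·125.083 + 0.125·10.29 + 0.625·60.5 + 0.125·74.45 = 64.0404.
Var(X) = E[X²] − (E[X])² = 64.0404 − 38.9844 = 25.056.

25.056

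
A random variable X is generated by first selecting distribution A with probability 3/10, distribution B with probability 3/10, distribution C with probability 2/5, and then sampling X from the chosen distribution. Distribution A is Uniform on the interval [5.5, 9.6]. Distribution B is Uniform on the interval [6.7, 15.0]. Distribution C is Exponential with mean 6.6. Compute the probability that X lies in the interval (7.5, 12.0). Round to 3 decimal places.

Conditional on each component, P(7.5 < X < 12.0): A: 0.512195; B: 0.542169; C: 0.158664.
By total probability, P(7.5 < X < 12.0) = 0.3·0.512195 + 0.3·0.542169 + 0.4·0.158664 = 0.379775.

0.380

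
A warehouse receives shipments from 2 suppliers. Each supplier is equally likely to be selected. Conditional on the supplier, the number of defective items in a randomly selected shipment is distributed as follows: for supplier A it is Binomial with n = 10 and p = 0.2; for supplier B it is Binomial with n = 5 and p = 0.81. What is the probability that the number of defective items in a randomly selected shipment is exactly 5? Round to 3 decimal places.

Conditional on each supplier, P(X = 5): A: 0.0264241; B: 0.348678.
By total probability, P(X = 5) = 0.5·0.0264241 + 0.5·0.348678 = 0.187551.

0.188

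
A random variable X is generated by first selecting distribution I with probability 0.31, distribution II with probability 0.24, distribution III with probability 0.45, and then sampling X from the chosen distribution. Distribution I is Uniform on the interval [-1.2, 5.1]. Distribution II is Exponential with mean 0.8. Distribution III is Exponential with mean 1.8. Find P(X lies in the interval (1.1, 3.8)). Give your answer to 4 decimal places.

0.3812

Conditional on each component, P(1.1 < X < 3.8): I: 0.428571; II: 0.244188; III: 0.421644.
By total probability, P(1.1 < X < 3.8) = 0.31·0.428571 + 0.24·0.244188 + 0.45·0.421644 = 0.381202.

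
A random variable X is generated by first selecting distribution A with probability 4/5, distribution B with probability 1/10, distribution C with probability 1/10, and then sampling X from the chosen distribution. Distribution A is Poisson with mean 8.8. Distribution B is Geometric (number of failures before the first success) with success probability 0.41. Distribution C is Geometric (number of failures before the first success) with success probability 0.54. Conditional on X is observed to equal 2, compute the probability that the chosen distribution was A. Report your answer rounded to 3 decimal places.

Likelihoods P(X=2 | ·): A: 0.00583638; B: 0.142721; C: 0.114264.
Posterior ∝ prior × likelihood. Numerator for A: 0.8·0.00583638 = 0.00466911.
Normalizing constant: 0.8·0.00583638 + 0.1·0.142721 + 0.1·0.114264 = 0.0303676.
P(A | observation) = 0.00466911 / 0.0303676 = 0.153753.

0.154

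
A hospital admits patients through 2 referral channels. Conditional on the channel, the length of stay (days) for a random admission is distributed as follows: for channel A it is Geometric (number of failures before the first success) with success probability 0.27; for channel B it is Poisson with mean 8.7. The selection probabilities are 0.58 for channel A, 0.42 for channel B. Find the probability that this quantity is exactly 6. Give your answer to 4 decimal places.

Conditional on each channel, P(X = 6): A: 0.0408602; B: 0.100328.
By total probability, P(X = 6) = 0.58·0.0408602 + 0.42·0.100328 = 0.0658366.

0.0658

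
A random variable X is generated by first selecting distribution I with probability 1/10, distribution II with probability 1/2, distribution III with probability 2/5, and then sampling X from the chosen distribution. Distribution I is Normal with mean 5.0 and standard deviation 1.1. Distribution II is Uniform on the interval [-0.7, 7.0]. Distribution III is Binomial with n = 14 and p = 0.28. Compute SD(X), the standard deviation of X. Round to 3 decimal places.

2.014

Per component, I: μ=5, E[X²]=26.21; II: μ=3.15, E[X²]=14.8633; III: μ=3.92, E[X²]=18.1888.
E[X] = 0.1·5 + 0.5·3.15 + 0.4·3.92 = 3.643.
E[X²] = 0.1·26.21 + 0.5·14.8633 + 0.4·18.1888 = 17.3282.
Var(X) = E[X²] − (E[X])² = 17.3282 − 13.2714 = 4.05674.
SD(X) = √4.05674 = 2.01413.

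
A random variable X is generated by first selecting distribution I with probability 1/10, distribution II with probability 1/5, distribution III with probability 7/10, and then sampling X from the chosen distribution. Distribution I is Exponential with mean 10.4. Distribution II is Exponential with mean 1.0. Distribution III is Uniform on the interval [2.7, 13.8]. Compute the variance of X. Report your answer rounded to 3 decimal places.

Per component, I: μ=10.4, E[X²]=216.32; II: μ=1, E[X²]=2; III: μ=8.25, E[X²]=78.33.
E[X] = 0.1·10.4 + 0.2·1 + 0.7·8.25 = 7.015.
E[X²] = 0.1·216.32 + 0.2·2 + 0.7·78.33 = 76.863.
Var(X) = E[X²] − (E[X])² = 76.863 − 49.2102 = 27.6528.

27.653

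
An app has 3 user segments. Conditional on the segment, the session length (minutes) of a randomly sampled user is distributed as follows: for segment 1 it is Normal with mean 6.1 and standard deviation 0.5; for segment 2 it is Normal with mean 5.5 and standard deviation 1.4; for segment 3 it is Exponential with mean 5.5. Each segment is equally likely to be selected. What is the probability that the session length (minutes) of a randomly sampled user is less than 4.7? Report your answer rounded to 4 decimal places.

0.2870

Conditional on each segment, P(X < 4.7): 1: 0.00255513; 2: 0.283855; 3: 0.574523.
By total probability, P(X < 4.7) = 0.333333·0.00255513 + 0.333333·0.283855 + 0.333333·0.574523 = 0.286978.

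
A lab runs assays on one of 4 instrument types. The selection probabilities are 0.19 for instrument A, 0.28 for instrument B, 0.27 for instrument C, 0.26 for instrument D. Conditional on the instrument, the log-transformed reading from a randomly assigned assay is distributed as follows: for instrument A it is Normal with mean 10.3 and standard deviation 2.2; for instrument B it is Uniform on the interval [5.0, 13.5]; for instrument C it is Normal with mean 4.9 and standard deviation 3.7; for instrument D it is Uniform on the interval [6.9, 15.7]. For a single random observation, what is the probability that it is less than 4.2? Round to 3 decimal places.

Conditional on each instrument, P(X < 4.2): A: 0.00277943; B: 0; C: 0.424972; D: 0.
By total probability, P(X < 4.2) = 0.19·0.00277943 + 0.28·0 + 0.27·0.424972 + 0.26·0 = 0.115271.

0.115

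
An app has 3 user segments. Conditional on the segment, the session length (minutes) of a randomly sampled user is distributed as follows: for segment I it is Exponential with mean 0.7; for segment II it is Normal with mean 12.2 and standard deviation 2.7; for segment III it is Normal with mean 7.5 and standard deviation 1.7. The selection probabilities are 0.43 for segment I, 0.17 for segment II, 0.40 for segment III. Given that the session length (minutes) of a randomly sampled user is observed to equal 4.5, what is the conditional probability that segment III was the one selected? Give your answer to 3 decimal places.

Likelihoods f(4.5 | ·): I: 0.00230679; II: 0.00253207; III: 0.0494566.
Posterior ∝ prior × likelihood. Numerator for III: 0.4·0.0494566 = 0.0197826.
Normalizing constant: 0.43·0.00230679 + 0.17·0.00253207 + 0.4·0.0494566 = 0.021205.
P(III | observation) = 0.0197826 / 0.021205 = 0.932923.

0.933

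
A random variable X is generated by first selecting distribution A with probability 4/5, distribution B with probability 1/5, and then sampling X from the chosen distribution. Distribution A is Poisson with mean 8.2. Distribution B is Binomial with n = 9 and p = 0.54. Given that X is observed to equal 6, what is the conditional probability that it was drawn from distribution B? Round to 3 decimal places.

Likelihoods P(X=6 | ·): A: 0.115967; B: 0.202729.
Posterior ∝ prior × likelihood. Numerator for B: 0.2·0.202729 = 0.0405457.
Normalizing constant: 0.8·0.115967 + 0.2·0.202729 = 0.13332.
P(B | observation) = 0.0405457 / 0.13332 = 0.304124.

0.304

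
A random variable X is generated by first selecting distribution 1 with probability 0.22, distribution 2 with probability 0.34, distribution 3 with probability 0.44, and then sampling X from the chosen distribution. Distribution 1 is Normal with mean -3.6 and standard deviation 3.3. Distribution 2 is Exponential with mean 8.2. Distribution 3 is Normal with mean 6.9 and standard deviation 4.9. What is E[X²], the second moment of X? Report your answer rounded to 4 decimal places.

82.4830

For each component E[X²] = Var + (mean)², giving 1: 23.85; 2: 134.48; 3: 71.62.
Overall E[X²] = 0.22·23.85 + 0.34·134.48 + 0.44·71.62 = 82.483.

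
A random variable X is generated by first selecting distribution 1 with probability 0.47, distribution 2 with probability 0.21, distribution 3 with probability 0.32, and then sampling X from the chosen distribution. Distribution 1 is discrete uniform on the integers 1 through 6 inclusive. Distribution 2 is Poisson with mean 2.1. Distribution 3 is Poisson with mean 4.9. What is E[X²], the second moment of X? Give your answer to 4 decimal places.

For each component E[X²] = Var + (mean)², giving 1: 15.1667; 2: 6.51; 3: 28.91.
Overall E[X²] = 0.47·15.1667 + 0.21·6.51 + 0.32·28.91 = 17.7466.

17.7466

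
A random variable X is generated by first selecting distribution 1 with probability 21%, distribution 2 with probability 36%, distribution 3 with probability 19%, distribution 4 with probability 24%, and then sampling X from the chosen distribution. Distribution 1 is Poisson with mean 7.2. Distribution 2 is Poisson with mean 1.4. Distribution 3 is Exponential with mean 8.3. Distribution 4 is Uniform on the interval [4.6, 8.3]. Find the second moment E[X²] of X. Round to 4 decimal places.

50.0446

For each component E[X²] = Var + (mean)², giving 1: 59.04; 2: 3.36; 3: 137.78; 4: 42.7433.
Overall E[X²] = 0.21·59.04 + 0.36·3.36 + 0.19·137.78 + 0.24·42.7433 = 50.0446.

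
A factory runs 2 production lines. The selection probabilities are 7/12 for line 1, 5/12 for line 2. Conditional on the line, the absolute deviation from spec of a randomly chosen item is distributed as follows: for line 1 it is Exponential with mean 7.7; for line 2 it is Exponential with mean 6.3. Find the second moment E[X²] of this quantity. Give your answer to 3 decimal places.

For each component E[X²] = Var + (mean)², giving 1: 118.58; 2: 79.38.
Overall E[X²] = 0.583333·118.58 + 0.416667·79.38 = 102.247.

102.247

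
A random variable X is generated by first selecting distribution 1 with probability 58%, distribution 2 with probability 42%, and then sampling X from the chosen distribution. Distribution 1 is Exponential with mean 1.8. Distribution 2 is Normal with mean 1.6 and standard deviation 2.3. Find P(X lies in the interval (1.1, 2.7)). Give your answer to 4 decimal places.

Conditional on each component, P(1.1 < X < 2.7): 1: 0.319617; 2: 0.269816.
By total probability, P(1.1 < X < 2.7) = 0.58·0.319617 + 0.42·0.269816 = 0.298701.

0.2987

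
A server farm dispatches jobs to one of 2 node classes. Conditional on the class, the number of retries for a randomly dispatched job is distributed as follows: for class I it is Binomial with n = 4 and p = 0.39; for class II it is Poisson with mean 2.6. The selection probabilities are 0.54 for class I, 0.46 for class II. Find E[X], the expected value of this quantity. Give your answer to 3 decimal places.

2.038

Component means — I: 1.56; II: 2.6.
E[X] = 0.54·1.56 + 0.46·2.6 = 2.0384.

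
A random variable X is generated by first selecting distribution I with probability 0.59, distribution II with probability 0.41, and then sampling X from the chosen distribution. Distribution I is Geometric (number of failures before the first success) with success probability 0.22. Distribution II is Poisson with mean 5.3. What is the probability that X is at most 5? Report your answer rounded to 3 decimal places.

0.688

Conditional on each component, P(X ≤ 5): I: 0.7748; II: 0.563473.
By total probability, P(X ≤ 5) = 0.59·0.7748 + 0.41·0.563473 = 0.688156.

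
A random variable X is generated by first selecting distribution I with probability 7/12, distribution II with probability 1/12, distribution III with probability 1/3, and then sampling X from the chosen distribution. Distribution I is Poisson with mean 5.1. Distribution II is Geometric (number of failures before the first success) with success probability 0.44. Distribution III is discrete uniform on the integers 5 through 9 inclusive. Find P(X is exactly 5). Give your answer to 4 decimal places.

Conditional on each component, P(X = 5): I: 0.175294; II: 0.0242322; III: 0.2.
By total probability, P(X = 5) = 0.583333·0.175294 + 0.0833333·0.0242322 + 0.333333·0.2 = 0.170941.

0.1709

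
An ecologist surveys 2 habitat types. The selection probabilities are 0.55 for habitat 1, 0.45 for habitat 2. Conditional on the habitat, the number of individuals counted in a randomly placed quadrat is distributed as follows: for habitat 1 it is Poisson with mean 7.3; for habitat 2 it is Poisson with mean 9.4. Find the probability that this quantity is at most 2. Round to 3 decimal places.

Conditional on each habitat, P(X ≤ 2): 1: 0.0236067; 2: 0.00451508.
By total probability, P(X ≤ 2) = 0.55·0.0236067 + 0.45·0.00451508 = 0.0150155.

0.015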